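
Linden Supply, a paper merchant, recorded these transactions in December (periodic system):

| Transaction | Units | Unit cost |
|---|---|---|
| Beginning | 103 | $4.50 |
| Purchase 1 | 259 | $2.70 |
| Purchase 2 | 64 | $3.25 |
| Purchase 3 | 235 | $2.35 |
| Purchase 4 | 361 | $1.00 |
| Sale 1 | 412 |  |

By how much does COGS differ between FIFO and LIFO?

$844.45

FIFO COGS: 103 @ $4.50 + 259 @ $2.70 + 50 @ $3.25 = $1,325.30
LIFO COGS: 361 @ $1.00 + 51 @ $2.35 = $480.85
Difference = |$1,325.30 − $480.85| = $844.45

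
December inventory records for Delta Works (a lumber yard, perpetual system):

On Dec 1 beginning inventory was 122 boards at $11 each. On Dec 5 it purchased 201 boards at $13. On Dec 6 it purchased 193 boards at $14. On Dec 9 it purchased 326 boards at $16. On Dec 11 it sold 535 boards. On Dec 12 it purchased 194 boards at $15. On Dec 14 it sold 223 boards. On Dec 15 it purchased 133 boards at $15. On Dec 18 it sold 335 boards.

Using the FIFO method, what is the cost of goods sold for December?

Dec 11, 535 sold [FIFO — oldest first]: 122 @ $11 + 201 @ $13 + 193 @ $14 + 19 @ $16 = $6,961
Dec 14, 223 sold [FIFO — oldest first]: 223 @ $16 = $3,568
Dec 18, 335 sold [FIFO — oldest first]: 84 @ $16 + 194 @ $15 + 57 @ $15 = $5,109
Total COGS = $6,961 + $3,568 + $5,109 = $15,638
Ending inventory: 76 @ $15 = $1,140
Check: goods available $16,778 = COGS $15,638 + ending $1,140

COGS = $15,638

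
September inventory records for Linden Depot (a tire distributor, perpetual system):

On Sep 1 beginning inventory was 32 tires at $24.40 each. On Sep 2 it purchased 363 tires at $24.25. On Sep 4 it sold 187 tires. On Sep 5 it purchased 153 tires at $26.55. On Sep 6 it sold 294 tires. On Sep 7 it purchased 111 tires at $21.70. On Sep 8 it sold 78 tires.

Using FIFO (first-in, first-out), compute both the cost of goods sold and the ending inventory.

COGS = $13,884.40; ending inventory = $2,170.00

Sep 4, 187 sold [FIFO — oldest first]: 32 @ $24.40 + 155 @ $24.25 = $4,539.55
Sep 6, 294 sold [FIFO — oldest first]: 208 @ $24.25 + 86 @ $26.55 = $7,327.30
Sep 8, 78 sold [FIFO — oldest first]: 67 @ $26.55 + 11 @ $21.70 = $2,017.55
Total COGS = $4,539.55 + $7,327.30 + $2,017.55 = $13,884.40
Ending inventory: 100 @ $21.70 = $2,170.00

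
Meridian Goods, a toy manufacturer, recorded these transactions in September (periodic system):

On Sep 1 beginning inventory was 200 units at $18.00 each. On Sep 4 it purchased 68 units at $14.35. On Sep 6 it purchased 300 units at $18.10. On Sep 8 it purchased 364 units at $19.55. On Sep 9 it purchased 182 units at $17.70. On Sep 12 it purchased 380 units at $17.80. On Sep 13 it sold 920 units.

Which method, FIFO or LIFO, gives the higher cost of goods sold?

LIFO

FIFO COGS: 200 @ $18.00 + 68 @ $14.35 + 300 @ $18.10 + 352 @ $19.55 = $16,887.40
LIFO COGS: 380 @ $17.80 + 182 @ $17.70 + 358 @ $19.55 = $16,984.30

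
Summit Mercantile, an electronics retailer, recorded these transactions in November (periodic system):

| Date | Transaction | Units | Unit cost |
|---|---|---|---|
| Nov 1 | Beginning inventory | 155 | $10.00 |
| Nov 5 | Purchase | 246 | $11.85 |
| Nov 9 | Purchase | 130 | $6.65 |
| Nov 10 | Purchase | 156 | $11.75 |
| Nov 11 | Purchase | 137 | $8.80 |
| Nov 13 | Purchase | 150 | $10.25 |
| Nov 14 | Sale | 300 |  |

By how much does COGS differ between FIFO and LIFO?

FIFO COGS: 155 @ $10.00 + 145 @ $11.85 = $3,268.25
LIFO COGS: 150 @ $10.25 + 137 @ $8.80 + 13 @ $11.75 = $2,895.85
Difference = |$3,268.25 − $2,895.85| = $372.40

$372.40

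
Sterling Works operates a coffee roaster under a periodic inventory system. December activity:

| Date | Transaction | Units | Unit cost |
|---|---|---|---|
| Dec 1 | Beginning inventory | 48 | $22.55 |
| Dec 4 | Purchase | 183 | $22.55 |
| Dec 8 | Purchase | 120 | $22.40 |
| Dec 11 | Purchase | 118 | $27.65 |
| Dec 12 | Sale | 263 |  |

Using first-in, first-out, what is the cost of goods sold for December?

Dec 12, 263 sold [FIFO — oldest first]: 48 @ $22.55 + 183 @ $22.55 + 32 @ $22.40 = $5,925.85
Ending inventory: 88 @ $22.40 + 118 @ $27.65 = $5,233.90
Check: goods available $11,159.75 = COGS $5,925.85 + ending $5,233.90

COGS = $5,925.85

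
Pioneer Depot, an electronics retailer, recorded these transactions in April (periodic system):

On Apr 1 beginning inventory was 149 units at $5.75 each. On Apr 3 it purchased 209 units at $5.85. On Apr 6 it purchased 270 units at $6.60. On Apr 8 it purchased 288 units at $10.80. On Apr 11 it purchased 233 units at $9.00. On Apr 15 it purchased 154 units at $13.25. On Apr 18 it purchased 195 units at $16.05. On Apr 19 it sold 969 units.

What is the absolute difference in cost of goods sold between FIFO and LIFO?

$3,582.25

FIFO COGS: 149 @ $5.75 + 209 @ $5.85 + 270 @ $6.60 + 288 @ $10.80 + 53 @ $9.00 = $7,448.80
LIFO COGS: 195 @ $16.05 + 154 @ $13.25 + 233 @ $9.00 + 288 @ $10.80 + 99 @ $6.60 = $11,031.05
Difference = |$7,448.80 − $11,031.05| = $3,582.25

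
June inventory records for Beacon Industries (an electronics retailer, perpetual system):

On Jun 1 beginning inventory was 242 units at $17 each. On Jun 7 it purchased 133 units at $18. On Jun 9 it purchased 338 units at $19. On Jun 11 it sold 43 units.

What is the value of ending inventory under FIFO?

Ending inventory = $12,199

Jun 11, 43 sold [FIFO — oldest first]: 43 @ $17 = $731
Ending inventory: 199 @ $17 + 133 @ $18 + 338 @ $19 = $12,199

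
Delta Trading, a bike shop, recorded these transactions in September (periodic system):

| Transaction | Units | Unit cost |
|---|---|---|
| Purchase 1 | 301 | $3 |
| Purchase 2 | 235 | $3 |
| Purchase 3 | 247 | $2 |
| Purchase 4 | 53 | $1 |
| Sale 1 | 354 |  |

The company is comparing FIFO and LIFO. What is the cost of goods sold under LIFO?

COGS = $709

FIFO COGS: 301 @ $3 + 53 @ $3 = $1,062
LIFO COGS: 53 @ $1 + 247 @ $2 + 54 @ $3 = $709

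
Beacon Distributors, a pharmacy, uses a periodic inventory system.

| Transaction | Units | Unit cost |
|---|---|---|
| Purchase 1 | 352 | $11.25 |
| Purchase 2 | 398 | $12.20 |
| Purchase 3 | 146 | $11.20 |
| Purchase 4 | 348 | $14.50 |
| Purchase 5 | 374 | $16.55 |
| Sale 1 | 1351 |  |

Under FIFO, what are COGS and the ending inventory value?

COGS = $17,267.65; ending inventory = $4,418.85

Sale 1 (1351) [FIFO — oldest first]: 352 @ $11.25 + 398 @ $12.20 + 146 @ $11.20 + 348 @ $14.50 + 107 @ $16.55 = $17,267.65
Ending inventory: 267 @ $16.55 = $4,418.85
Check: goods available $21,686.50 = COGS $17,267.65 + ending $4,418.85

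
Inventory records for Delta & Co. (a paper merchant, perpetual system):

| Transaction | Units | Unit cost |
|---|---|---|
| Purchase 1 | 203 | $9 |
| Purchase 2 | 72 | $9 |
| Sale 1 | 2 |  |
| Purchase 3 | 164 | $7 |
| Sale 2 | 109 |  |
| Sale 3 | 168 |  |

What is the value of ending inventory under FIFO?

Sale 1 (2) [FIFO — oldest first]: 2 @ $9 = $18
Sale 2 (109) [FIFO — oldest first]: 109 @ $9 = $981
Sale 3 (168) [FIFO — oldest first]: 92 @ $9 + 72 @ $9 + 4 @ $7 = $1,504
Total COGS = $18 + $981 + $1,504 = $2,503
Ending inventory: 160 @ $7 = $1,120

Ending inventory = $1,120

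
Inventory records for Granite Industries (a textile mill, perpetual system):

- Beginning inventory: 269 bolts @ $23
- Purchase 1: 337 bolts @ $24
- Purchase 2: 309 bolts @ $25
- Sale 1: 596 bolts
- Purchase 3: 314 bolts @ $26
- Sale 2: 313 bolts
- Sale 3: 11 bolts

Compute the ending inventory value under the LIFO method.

Sale 1 (596) [LIFO — newest first]: 309 @ $25 + 287 @ $24 = $14,613
Sale 2 (313) [LIFO — newest first]: 313 @ $26 = $8,138
Sale 3 (11) [LIFO — newest first]: 1 @ $26 + 10 @ $24 = $266
Total COGS = $14,613 + $8,138 + $266 = $23,017
Ending inventory: 269 @ $23 + 40 @ $24 = $7,147

Ending inventory = $7,147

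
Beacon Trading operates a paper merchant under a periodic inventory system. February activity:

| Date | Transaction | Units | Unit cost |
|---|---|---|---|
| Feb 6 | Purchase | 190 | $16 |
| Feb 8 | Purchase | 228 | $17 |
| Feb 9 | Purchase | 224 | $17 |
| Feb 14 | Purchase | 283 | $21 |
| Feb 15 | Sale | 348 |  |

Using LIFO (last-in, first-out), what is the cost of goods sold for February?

Feb 15, 348 sold [LIFO — newest first]: 283 @ $21 + 65 @ $17 = $7,048
Ending inventory: 190 @ $16 + 228 @ $17 + 159 @ $17 = $9,619

COGS = $7,048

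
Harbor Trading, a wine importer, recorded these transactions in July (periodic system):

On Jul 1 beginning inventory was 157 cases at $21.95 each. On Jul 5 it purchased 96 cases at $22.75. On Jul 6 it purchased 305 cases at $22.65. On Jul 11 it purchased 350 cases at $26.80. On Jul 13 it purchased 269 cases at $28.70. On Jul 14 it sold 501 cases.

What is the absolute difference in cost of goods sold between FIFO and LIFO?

$2,690.55

FIFO COGS: 157 @ $21.95 + 96 @ $22.75 + 248 @ $22.65 = $11,247.35
LIFO COGS: 269 @ $28.70 + 232 @ $26.80 = $13,937.90
Difference = |$11,247.35 − $13,937.90| = $2,690.55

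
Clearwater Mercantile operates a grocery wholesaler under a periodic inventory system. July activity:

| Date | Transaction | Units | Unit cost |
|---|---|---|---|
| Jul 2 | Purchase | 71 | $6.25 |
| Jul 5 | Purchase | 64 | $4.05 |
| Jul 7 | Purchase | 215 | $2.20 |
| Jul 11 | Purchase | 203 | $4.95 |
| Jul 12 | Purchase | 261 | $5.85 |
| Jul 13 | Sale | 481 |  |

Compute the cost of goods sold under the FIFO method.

Jul 13, 481 sold [FIFO — oldest first]: 71 @ $6.25 + 64 @ $4.05 + 215 @ $2.20 + 131 @ $4.95 = $1,824.40
Ending inventory: 72 @ $4.95 + 261 @ $5.85 = $1,883.25
Check: goods available $3,707.65 = COGS $1,824.40 + ending $1,883.25

COGS = $1,824.40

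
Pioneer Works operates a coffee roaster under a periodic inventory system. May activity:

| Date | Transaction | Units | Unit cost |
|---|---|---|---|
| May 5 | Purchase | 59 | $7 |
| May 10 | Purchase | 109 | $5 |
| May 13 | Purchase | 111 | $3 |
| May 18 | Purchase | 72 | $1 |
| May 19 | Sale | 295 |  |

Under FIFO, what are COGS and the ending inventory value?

May 19, 295 sold [FIFO — oldest first]: 59 @ $7 + 109 @ $5 + 111 @ $3 + 16 @ $1 = $1,307
Ending inventory: 56 @ $1 = $56
Check: goods available $1,363 = COGS $1,307 + ending $56

COGS = $1,307; ending inventory = $56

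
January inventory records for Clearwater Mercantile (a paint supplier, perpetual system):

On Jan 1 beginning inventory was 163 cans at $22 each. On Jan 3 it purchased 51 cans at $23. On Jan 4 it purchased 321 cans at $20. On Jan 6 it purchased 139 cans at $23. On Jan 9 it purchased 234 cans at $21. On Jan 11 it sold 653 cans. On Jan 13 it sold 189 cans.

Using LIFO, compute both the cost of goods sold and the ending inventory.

Jan 11, 653 sold [LIFO — newest first]: 234 @ $21 + 139 @ $23 + 280 @ $20 = $13,711
Jan 13, 189 sold [LIFO — newest first]: 41 @ $20 + 51 @ $23 + 97 @ $22 = $4,127
Total COGS = $13,711 + $4,127 = $17,838
Ending inventory: 66 @ $22 = $1,452
Check: goods available $19,290 = COGS $17,838 + ending $1,452

COGS = $17,838; ending inventory = $1,452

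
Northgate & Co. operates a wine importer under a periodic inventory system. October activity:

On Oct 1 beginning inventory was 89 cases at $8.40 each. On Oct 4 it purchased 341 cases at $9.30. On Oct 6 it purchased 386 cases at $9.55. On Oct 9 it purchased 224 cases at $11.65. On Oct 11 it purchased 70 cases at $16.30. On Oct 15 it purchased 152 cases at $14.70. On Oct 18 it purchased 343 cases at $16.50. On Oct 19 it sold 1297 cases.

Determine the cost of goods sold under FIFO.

Oct 19, 1297 sold [FIFO — oldest first]: 89 @ $8.40 + 341 @ $9.30 + 386 @ $9.55 + 224 @ $11.65 + 70 @ $16.30 + 152 @ $14.70 + 35 @ $16.50 = $14,167.70
Ending inventory: 308 @ $16.50 = $5,082.00

COGS = $14,167.70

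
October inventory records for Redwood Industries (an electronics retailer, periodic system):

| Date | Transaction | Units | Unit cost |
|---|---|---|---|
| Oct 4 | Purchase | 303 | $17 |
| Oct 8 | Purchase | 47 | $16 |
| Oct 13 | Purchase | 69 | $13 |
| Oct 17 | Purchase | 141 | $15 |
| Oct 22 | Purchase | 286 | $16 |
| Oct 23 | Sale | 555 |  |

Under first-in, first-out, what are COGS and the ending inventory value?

COGS = $8,840; ending inventory = $4,651

Oct 23, 555 sold [FIFO — oldest first]: 303 @ $17 + 47 @ $16 + 69 @ $13 + 136 @ $15 = $8,840
Ending inventory: 5 @ $15 + 286 @ $16 = $4,651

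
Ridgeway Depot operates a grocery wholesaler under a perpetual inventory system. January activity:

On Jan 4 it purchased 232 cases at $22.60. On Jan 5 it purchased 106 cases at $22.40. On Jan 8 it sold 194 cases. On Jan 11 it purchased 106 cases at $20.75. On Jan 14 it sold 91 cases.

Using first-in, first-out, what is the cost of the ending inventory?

Jan 8, 194 sold [FIFO — oldest first]: 194 @ $22.60 = $4,384.40
Jan 14, 91 sold [FIFO — oldest first]: 38 @ $22.60 + 53 @ $22.40 = $2,046.00
Total COGS = $4,384.40 + $2,046.00 = $6,430.40
Ending inventory: 53 @ $22.40 + 106 @ $20.75 = $3,386.70
Check: goods available $9,817.10 = COGS $6,430.40 + ending $3,386.70

Ending inventory = $3,386.70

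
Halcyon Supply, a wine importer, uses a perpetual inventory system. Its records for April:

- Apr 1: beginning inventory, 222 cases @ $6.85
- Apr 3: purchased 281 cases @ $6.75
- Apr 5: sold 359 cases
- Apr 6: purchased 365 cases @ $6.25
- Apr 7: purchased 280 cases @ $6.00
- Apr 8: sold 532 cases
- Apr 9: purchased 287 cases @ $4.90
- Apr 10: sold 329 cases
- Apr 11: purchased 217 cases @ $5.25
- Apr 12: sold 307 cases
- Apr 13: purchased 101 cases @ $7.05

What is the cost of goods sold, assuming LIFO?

COGS = $9,068.00

Apr 5, 359 sold [LIFO — newest first]: 281 @ $6.75 + 78 @ $6.85 = $2,431.05
Apr 8, 532 sold [LIFO — newest first]: 280 @ $6.00 + 252 @ $6.25 = $3,255.00
Apr 10, 329 sold [LIFO — newest first]: 287 @ $4.90 + 42 @ $6.25 = $1,668.80
Apr 12, 307 sold [LIFO — newest first]: 217 @ $5.25 + 71 @ $6.25 + 19 @ $6.85 = $1,713.15
Total COGS = $2,431.05 + $3,255.00 + $1,668.80 + $1,713.15 = $9,068.00
Ending inventory: 125 @ $6.85 + 101 @ $7.05 = $1,568.30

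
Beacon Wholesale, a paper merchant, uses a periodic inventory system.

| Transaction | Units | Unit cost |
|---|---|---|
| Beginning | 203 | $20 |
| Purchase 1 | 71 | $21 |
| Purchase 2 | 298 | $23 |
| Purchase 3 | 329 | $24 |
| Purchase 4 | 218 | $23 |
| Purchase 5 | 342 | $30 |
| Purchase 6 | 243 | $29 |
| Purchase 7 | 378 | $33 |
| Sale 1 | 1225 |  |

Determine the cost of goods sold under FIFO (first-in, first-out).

COGS = $28,495

Sale 1 (1225) [FIFO — oldest first]: 203 @ $20 + 71 @ $21 + 298 @ $23 + 329 @ $24 + 218 @ $23 + 106 @ $30 = $28,495
Ending inventory: 236 @ $30 + 243 @ $29 + 378 @ $33 = $26,601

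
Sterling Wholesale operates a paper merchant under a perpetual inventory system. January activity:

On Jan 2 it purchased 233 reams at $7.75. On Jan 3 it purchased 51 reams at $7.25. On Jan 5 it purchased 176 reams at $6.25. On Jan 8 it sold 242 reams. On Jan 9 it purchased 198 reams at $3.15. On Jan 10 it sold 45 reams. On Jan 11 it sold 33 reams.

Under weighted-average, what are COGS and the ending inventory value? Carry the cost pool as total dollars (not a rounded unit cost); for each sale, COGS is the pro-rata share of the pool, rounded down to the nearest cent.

COGS = $2,131.18; ending inventory = $1,768.02

After Jan 2: 233 on hand, pool $1,805.75 (≈ $7.7500 each)
After Jan 3: 284 on hand, pool $2,175.50 (≈ $7.6602 each)
After Jan 5: 460 on hand, pool $3,275.50 (≈ $7.1207 each)
Jan 8, sell 242: 242/460 × $3,275.50 → $1,723.19
After Jan 9: 416 on hand, pool $2,176.01 (≈ $5.2308 each)
Jan 10, sell 45: 45/416 × $2,176.01 → $235.38
Jan 11, sell 33: 33/371 × $1,940.63 → $172.61
Total COGS = $1,723.19 + $235.38 + $172.61 = $2,131.18
Ending inventory (cost pool remaining) = $1,768.02
Check: goods available $3,899.20 = COGS $2,131.18 + ending $1,768.02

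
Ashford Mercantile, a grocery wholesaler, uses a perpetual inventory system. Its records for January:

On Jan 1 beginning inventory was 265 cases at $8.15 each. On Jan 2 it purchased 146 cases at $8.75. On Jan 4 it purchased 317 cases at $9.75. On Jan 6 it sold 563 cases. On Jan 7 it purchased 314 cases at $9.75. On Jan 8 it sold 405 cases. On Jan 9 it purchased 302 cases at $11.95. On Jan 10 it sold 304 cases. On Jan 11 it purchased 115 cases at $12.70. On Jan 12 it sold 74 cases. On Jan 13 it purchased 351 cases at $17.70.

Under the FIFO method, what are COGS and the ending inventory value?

COGS = $13,223.80; ending inventory = $7,647.80

Jan 6, 563 sold [FIFO — oldest first]: 265 @ $8.15 + 146 @ $8.75 + 152 @ $9.75 = $4,919.25
Jan 8, 405 sold [FIFO — oldest first]: 165 @ $9.75 + 240 @ $9.75 = $3,948.75
Jan 10, 304 sold [FIFO — oldest first]: 74 @ $9.75 + 230 @ $11.95 = $3,470.00
Jan 12, 74 sold [FIFO — oldest first]: 72 @ $11.95 + 2 @ $12.70 = $885.80
Total COGS = $4,919.25 + $3,948.75 + $3,470.00 + $885.80 = $13,223.80
Ending inventory: 113 @ $12.70 + 351 @ $17.70 = $7,647.80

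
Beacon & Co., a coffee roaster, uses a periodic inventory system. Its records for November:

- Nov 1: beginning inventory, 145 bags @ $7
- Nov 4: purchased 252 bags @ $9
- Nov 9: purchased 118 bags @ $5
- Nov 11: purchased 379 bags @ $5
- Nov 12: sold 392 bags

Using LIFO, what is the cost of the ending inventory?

Nov 12, 392 sold [LIFO — newest first]: 379 @ $5 + 13 @ $5 = $1,960
Ending inventory: 145 @ $7 + 252 @ $9 + 105 @ $5 = $3,808
Check: goods available $5,768 = COGS $1,960 + ending $3,808

Ending inventory = $3,808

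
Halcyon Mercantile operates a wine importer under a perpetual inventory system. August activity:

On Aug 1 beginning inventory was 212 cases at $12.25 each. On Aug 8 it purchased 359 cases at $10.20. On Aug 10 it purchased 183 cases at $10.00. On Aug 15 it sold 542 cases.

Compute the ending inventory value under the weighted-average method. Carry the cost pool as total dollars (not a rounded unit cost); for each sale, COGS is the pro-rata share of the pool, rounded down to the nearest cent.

Ending inventory = $2,274.31

After Aug 1: 212 on hand, pool $2,597.00 (≈ $12.2500 each)
After Aug 8: 571 on hand, pool $6,258.80 (≈ $10.9611 each)
After Aug 10: 754 on hand, pool $8,088.80 (≈ $10.7279 each)
Aug 15, sell 542: 542/754 × $8,088.80 → $5,814.49
Ending inventory (cost pool remaining) = $2,274.31
Check: goods available $8,088.80 = COGS $5,814.49 + ending $2,274.31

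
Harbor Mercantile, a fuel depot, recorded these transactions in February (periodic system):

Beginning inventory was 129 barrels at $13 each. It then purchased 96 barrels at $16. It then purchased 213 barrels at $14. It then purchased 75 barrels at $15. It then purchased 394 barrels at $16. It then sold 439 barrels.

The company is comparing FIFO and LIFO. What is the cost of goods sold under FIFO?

COGS = $6,210

FIFO COGS: 129 @ $13 + 96 @ $16 + 213 @ $14 + 1 @ $15 = $6,210
LIFO COGS: 394 @ $16 + 45 @ $15 = $6,979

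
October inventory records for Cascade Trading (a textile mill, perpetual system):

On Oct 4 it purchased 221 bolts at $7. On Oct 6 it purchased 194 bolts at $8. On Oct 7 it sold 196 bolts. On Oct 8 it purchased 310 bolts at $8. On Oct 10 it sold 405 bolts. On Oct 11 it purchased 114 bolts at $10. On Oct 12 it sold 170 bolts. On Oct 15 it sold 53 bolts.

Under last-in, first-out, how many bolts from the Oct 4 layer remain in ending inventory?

15

Oct 7, 196 sold [LIFO — newest first]: 194 @ $8 + 2 @ $7 = $1,566
Oct 10, 405 sold [LIFO — newest first]: 310 @ $8 + 95 @ $7 = $3,145
Oct 12, 170 sold [LIFO — newest first]: 114 @ $10 + 56 @ $7 = $1,532
Oct 15, 53 sold [LIFO — newest first]: 53 @ $7 = $371
Total COGS = $1,566 + $3,145 + $1,532 + $371 = $6,614
Ending inventory: 15 @ $7 = $105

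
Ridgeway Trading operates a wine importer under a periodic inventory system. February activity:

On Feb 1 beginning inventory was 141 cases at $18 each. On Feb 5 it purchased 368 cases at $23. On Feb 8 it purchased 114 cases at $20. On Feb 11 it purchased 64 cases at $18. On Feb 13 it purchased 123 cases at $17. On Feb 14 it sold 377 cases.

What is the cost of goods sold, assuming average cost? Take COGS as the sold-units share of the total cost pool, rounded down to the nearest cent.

Feb 14, sell 377: 377/810 × $16,525.00 → $7,691.26
Ending inventory (cost pool remaining) = $8,833.74
Check: goods available $16,525.00 = COGS $7,691.26 + ending $8,833.74

COGS = $7,691.26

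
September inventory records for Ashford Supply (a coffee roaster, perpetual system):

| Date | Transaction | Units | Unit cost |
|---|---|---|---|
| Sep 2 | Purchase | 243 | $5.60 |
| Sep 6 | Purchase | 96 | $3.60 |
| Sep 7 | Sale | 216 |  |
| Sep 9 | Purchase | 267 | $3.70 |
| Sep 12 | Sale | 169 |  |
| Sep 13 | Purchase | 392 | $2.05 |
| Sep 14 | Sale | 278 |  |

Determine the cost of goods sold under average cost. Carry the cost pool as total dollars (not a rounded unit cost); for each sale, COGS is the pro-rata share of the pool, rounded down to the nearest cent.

After Sep 2: 243 on hand, pool $1,360.80 (≈ $5.6000 each)
After Sep 6: 339 on hand, pool $1,706.40 (≈ $5.0336 each)
Sep 7, sell 216: 216/339 × $1,706.40 → $1,087.26
After Sep 9: 390 on hand, pool $1,607.04 (≈ $4.1206 each)
Sep 12, sell 169: 169/390 × $1,607.04 → $696.38
After Sep 13: 613 on hand, pool $1,714.26 (≈ $2.7965 each)
Sep 14, sell 278: 278/613 × $1,714.26 → $777.42
Total COGS = $1,087.26 + $696.38 + $777.42 = $2,561.06
Ending inventory (cost pool remaining) = $936.84

COGS = $2,561.06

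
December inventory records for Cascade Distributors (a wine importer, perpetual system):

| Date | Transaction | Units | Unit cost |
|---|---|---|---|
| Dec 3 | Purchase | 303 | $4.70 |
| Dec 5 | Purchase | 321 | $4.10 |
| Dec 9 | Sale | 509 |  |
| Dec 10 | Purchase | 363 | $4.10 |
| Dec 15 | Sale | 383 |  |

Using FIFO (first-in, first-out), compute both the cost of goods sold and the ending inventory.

COGS = $3,839.00; ending inventory = $389.50

Dec 9, 509 sold [FIFO — oldest first]: 303 @ $4.70 + 206 @ $4.10 = $2,268.70
Dec 15, 383 sold [FIFO — oldest first]: 115 @ $4.10 + 268 @ $4.10 = $1,570.30
Total COGS = $2,268.70 + $1,570.30 = $3,839.00
Ending inventory: 95 @ $4.10 = $389.50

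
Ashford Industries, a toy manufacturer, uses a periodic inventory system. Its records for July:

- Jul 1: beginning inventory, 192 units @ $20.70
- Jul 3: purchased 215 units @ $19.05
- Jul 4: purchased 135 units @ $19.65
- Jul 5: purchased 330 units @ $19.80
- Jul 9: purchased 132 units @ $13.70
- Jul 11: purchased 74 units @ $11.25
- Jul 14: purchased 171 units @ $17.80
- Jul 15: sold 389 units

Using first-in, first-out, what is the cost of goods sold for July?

Jul 15, 389 sold [FIFO — oldest first]: 192 @ $20.70 + 197 @ $19.05 = $7,727.25
Ending inventory: 18 @ $19.05 + 135 @ $19.65 + 330 @ $19.80 + 132 @ $13.70 + 74 @ $11.25 + 171 @ $17.80 = $15,214.35

COGS = $7,727.25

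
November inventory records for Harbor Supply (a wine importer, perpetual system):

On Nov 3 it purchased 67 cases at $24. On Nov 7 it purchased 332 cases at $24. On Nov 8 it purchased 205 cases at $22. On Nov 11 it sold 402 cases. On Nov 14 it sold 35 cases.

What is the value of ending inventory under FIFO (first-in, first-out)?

Nov 11, 402 sold [FIFO — oldest first]: 67 @ $24 + 332 @ $24 + 3 @ $22 = $9,642
Nov 14, 35 sold [FIFO — oldest first]: 35 @ $22 = $770
Total COGS = $9,642 + $770 = $10,412
Ending inventory: 167 @ $22 = $3,674
Check: goods available $14,086 = COGS $10,412 + ending $3,674

Ending inventory = $3,674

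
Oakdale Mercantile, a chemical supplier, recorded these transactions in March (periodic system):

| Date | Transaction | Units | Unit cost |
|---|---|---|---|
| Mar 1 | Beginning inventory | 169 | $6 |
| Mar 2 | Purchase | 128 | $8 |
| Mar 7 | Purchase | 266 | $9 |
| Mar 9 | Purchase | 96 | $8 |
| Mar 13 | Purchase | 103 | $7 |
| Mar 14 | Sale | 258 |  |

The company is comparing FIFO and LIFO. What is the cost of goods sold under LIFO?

FIFO COGS: 169 @ $6 + 89 @ $8 = $1,726
LIFO COGS: 103 @ $7 + 96 @ $8 + 59 @ $9 = $2,020

COGS = $2,020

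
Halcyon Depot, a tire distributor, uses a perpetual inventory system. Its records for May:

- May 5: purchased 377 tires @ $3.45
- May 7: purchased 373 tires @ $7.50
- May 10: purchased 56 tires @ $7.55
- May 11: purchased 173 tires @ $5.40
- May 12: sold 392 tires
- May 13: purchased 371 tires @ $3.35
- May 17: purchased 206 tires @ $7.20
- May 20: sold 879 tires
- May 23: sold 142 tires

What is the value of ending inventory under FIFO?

Ending inventory = $1,029.60

May 12, 392 sold [FIFO — oldest first]: 377 @ $3.45 + 15 @ $7.50 = $1,413.15
May 20, 879 sold [FIFO — oldest first]: 358 @ $7.50 + 56 @ $7.55 + 173 @ $5.40 + 292 @ $3.35 = $5,020.20
May 23, 142 sold [FIFO — oldest first]: 79 @ $3.35 + 63 @ $7.20 = $718.25
Total COGS = $1,413.15 + $5,020.20 + $718.25 = $7,151.60
Ending inventory: 143 @ $7.20 = $1,029.60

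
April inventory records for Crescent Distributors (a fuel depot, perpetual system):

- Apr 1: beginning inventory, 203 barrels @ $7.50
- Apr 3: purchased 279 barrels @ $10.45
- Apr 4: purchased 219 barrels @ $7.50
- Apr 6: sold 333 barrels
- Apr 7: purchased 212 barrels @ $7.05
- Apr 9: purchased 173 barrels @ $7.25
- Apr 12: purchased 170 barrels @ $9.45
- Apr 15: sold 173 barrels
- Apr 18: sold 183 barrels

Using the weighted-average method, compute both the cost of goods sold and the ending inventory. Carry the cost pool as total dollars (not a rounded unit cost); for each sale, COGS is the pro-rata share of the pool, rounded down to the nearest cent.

COGS = $5,799.50; ending inventory = $4,636.40

After Apr 1: 203 on hand, pool $1,522.50 (≈ $7.5000 each)
After Apr 3: 482 on hand, pool $4,438.05 (≈ $9.2076 each)
After Apr 4: 701 on hand, pool $6,080.55 (≈ $8.6741 each)
Apr 6, sell 333: 333/701 × $6,080.55 → $2,888.47
After Apr 7: 580 on hand, pool $4,686.68 (≈ $8.0805 each)
After Apr 9: 753 on hand, pool $5,940.93 (≈ $7.8897 each)
After Apr 12: 923 on hand, pool $7,547.43 (≈ $8.1771 each)
Apr 15, sell 173: 173/923 × $7,547.43 → $1,414.63
Apr 18, sell 183: 183/750 × $6,132.80 → $1,496.40
Total COGS = $2,888.47 + $1,414.63 + $1,496.40 = $5,799.50
Ending inventory (cost pool remaining) = $4,636.40
Check: goods available $10,435.90 = COGS $5,799.50 + ending $4,636.40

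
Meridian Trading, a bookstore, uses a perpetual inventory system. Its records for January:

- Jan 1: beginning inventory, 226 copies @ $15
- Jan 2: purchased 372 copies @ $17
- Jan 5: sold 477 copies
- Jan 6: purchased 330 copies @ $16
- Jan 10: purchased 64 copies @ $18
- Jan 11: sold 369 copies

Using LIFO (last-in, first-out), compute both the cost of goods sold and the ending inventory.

COGS = $13,931; ending inventory = $2,215

Jan 5, 477 sold [LIFO — newest first]: 372 @ $17 + 105 @ $15 = $7,899
Jan 11, 369 sold [LIFO — newest first]: 64 @ $18 + 305 @ $16 = $6,032
Total COGS = $7,899 + $6,032 = $13,931
Ending inventory: 121 @ $15 + 25 @ $16 = $2,215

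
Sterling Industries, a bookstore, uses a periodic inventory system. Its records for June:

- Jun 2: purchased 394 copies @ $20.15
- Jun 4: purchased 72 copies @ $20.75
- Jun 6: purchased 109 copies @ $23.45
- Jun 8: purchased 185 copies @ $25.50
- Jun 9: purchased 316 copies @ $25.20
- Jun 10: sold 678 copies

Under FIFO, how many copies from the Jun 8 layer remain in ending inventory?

82

Jun 10, 678 sold [FIFO — oldest first]: 394 @ $20.15 + 72 @ $20.75 + 109 @ $23.45 + 103 @ $25.50 = $14,615.65
Ending inventory: 82 @ $25.50 + 316 @ $25.20 = $10,054.20
Check: goods available $24,669.85 = COGS $14,615.65 + ending $10,054.20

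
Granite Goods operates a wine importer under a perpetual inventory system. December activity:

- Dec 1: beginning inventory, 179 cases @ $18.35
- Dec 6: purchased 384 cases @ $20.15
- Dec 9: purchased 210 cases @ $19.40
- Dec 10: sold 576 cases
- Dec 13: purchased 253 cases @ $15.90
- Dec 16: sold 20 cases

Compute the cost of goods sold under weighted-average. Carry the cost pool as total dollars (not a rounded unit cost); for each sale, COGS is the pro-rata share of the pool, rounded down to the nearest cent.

COGS = $11,598.72

After Dec 1: 179 on hand, pool $3,284.65 (≈ $18.3500 each)
After Dec 6: 563 on hand, pool $11,022.25 (≈ $19.5777 each)
After Dec 9: 773 on hand, pool $15,096.25 (≈ $19.5294 each)
Dec 10, sell 576: 576/773 × $15,096.25 → $11,248.95
After Dec 13: 450 on hand, pool $7,870.00 (≈ $17.4889 each)
Dec 16, sell 20: 20/450 × $7,870.00 → $349.77
Total COGS = $11,248.95 + $349.77 = $11,598.72
Ending inventory (cost pool remaining) = $7,520.23
Check: goods available $19,118.95 = COGS $11,598.72 + ending $7,520.23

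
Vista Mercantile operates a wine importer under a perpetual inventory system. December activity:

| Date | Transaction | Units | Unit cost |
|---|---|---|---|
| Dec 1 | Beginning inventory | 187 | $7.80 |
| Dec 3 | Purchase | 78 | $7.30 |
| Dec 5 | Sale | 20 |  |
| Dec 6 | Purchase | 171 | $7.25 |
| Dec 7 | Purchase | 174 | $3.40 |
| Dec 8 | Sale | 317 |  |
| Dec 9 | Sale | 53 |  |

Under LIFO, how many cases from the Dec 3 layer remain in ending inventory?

Dec 5, 20 sold [LIFO — newest first]: 20 @ $7.30 = $146.00
Dec 8, 317 sold [LIFO — newest first]: 174 @ $3.40 + 143 @ $7.25 = $1,628.35
Dec 9, 53 sold [LIFO — newest first]: 28 @ $7.25 + 25 @ $7.30 = $385.50
Total COGS = $146.00 + $1,628.35 + $385.50 = $2,159.85
Ending inventory: 187 @ $7.80 + 33 @ $7.30 = $1,699.50

33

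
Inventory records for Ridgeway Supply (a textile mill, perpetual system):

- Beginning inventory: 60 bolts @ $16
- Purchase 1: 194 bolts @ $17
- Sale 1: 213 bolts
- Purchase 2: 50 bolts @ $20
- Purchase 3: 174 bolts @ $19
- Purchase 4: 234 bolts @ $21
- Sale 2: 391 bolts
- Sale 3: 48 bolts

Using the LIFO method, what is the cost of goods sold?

Sale 1 (213) [LIFO — newest first]: 194 @ $17 + 19 @ $16 = $3,602
Sale 2 (391) [LIFO — newest first]: 234 @ $21 + 157 @ $19 = $7,897
Sale 3 (48) [LIFO — newest first]: 17 @ $19 + 31 @ $20 = $943
Total COGS = $3,602 + $7,897 + $943 = $12,442
Ending inventory: 41 @ $16 + 19 @ $20 = $1,036

COGS = $12,442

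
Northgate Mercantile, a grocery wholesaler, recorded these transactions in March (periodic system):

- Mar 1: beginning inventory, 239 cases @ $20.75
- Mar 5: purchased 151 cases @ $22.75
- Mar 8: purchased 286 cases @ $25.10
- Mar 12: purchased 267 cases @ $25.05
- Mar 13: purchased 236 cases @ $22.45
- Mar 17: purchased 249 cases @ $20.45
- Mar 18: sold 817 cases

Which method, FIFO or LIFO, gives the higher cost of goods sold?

FIFO

FIFO COGS: 239 @ $20.75 + 151 @ $22.75 + 286 @ $25.10 + 141 @ $25.05 = $19,105.15
LIFO COGS: 249 @ $20.45 + 236 @ $22.45 + 267 @ $25.05 + 65 @ $25.10 = $18,710.10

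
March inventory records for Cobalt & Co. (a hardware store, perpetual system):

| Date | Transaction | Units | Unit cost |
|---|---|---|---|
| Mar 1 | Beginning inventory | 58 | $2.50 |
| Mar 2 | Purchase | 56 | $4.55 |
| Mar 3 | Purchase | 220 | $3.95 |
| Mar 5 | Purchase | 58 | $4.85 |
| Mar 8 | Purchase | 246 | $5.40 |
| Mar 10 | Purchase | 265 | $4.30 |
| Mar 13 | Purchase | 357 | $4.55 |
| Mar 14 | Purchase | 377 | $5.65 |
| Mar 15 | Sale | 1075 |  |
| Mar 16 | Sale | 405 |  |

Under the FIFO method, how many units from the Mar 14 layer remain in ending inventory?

157

Mar 15, 1075 sold [FIFO — oldest first]: 58 @ $2.50 + 56 @ $4.55 + 220 @ $3.95 + 58 @ $4.85 + 246 @ $5.40 + 265 @ $4.30 + 172 @ $4.55 = $4,800.60
Mar 16, 405 sold [FIFO — oldest first]: 185 @ $4.55 + 220 @ $5.65 = $2,084.75
Total COGS = $4,800.60 + $2,084.75 = $6,885.35
Ending inventory: 157 @ $5.65 = $887.05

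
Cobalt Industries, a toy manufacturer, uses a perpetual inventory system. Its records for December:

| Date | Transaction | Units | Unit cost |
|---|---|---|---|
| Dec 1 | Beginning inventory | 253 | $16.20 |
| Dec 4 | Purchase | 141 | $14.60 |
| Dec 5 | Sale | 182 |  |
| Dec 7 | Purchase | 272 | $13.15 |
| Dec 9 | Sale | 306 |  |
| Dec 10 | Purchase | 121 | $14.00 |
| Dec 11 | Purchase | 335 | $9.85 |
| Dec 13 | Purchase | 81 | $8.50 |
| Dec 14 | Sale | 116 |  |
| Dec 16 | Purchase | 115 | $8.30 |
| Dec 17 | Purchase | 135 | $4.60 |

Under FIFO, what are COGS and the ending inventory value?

Dec 5, 182 sold [FIFO — oldest first]: 182 @ $16.20 = $2,948.40
Dec 9, 306 sold [FIFO — oldest first]: 71 @ $16.20 + 141 @ $14.60 + 94 @ $13.15 = $4,444.90
Dec 14, 116 sold [FIFO — oldest first]: 116 @ $13.15 = $1,525.40
Total COGS = $2,948.40 + $4,444.90 + $1,525.40 = $8,918.70
Ending inventory: 62 @ $13.15 + 121 @ $14.00 + 335 @ $9.85 + 81 @ $8.50 + 115 @ $8.30 + 135 @ $4.60 = $8,073.05
Check: goods available $16,991.75 = COGS $8,918.70 + ending $8,073.05

COGS = $8,918.70; ending inventory = $8,073.05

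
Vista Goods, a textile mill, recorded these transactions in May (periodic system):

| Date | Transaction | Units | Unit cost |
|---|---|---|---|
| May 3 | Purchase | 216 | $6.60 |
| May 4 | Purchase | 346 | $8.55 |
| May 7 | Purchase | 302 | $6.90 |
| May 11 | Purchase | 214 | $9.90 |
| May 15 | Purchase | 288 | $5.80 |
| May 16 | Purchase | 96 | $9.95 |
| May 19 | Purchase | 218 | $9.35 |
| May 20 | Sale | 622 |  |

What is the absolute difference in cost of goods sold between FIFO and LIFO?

FIFO COGS: 216 @ $6.60 + 346 @ $8.55 + 60 @ $6.90 = $4,797.90
LIFO COGS: 218 @ $9.35 + 96 @ $9.95 + 288 @ $5.80 + 20 @ $9.90 = $4,861.90
Difference = |$4,797.90 − $4,861.90| = $64.00

$64.00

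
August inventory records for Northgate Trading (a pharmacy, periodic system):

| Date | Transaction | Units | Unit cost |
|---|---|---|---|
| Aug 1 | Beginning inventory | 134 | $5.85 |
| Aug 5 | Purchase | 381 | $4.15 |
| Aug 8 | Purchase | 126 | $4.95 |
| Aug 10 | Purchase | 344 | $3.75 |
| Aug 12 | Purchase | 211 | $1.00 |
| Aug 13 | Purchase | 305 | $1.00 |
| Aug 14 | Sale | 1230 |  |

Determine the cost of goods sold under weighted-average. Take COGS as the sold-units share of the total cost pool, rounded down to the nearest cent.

COGS = $3,929.07

Aug 14, sell 1230: 1230/1501 × $4,794.75 → $3,929.07
Ending inventory (cost pool remaining) = $865.68
Check: goods available $4,794.75 = COGS $3,929.07 + ending $865.68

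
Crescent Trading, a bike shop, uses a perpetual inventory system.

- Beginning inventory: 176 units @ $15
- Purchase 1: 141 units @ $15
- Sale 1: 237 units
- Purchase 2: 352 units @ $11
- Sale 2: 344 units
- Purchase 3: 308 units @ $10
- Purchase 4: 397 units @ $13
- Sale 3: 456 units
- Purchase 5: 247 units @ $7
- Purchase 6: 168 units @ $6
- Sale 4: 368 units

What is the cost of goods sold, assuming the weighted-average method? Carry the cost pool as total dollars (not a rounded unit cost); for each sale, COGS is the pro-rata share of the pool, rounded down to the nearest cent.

After Beginning: 176 on hand, pool $2,640.00 (≈ $15.0000 each)
After Purchase 1: 317 on hand, pool $4,755.00 (≈ $15.0000 each)
Sale 1, sell 237: 237/317 × $4,755.00 → $3,555.00
After Purchase 2: 432 on hand, pool $5,072.00 (≈ $11.7407 each)
Sale 2, sell 344: 344/432 × $5,072.00 → $4,038.81
After Purchase 3: 396 on hand, pool $4,113.19 (≈ $10.3868 each)
After Purchase 4: 793 on hand, pool $9,274.19 (≈ $11.6951 each)
Sale 3, sell 456: 456/793 × $9,274.19 → $5,332.95
After Purchase 5: 584 on hand, pool $5,670.24 (≈ $9.7093 each)
After Purchase 6: 752 on hand, pool $6,678.24 (≈ $8.8806 each)
Sale 4, sell 368: 368/752 × $6,678.24 → $3,268.07
Total COGS = $3,555.00 + $4,038.81 + $5,332.95 + $3,268.07 = $16,194.83
Ending inventory (cost pool remaining) = $3,410.17

COGS = $16,194.83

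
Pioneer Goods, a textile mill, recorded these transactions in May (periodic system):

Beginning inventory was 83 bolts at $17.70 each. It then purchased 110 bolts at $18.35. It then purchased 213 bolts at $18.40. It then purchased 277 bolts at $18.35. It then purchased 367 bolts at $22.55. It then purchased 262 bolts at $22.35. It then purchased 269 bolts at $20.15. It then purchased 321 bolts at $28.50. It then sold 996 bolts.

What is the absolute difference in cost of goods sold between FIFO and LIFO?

$4,123.85

FIFO COGS: 83 @ $17.70 + 110 @ $18.35 + 213 @ $18.40 + 277 @ $18.35 + 313 @ $22.55 = $19,547.90
LIFO COGS: 321 @ $28.50 + 269 @ $20.15 + 262 @ $22.35 + 144 @ $22.55 = $23,671.75
Difference = |$19,547.90 − $23,671.75| = $4,123.85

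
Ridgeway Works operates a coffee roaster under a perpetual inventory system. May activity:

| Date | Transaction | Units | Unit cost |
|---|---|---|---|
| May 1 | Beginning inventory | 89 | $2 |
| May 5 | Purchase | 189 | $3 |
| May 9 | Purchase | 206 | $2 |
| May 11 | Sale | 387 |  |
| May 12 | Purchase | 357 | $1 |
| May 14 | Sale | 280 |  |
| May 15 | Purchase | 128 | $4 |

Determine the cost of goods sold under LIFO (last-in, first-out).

May 11, 387 sold [LIFO — newest first]: 206 @ $2 + 181 @ $3 = $955
May 14, 280 sold [LIFO — newest first]: 280 @ $1 = $280
Total COGS = $955 + $280 = $1,235
Ending inventory: 89 @ $2 + 8 @ $3 + 77 @ $1 + 128 @ $4 = $791

COGS = $1,235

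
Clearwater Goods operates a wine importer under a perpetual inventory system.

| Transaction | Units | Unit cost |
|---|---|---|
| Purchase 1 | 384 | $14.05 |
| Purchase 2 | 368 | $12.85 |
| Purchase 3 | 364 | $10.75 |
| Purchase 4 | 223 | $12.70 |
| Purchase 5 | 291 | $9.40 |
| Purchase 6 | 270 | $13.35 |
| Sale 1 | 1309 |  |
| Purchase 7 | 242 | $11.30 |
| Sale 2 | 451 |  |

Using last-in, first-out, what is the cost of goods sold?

Sale 1 (1309) [LIFO — newest first]: 270 @ $13.35 + 291 @ $9.40 + 223 @ $12.70 + 364 @ $10.75 + 161 @ $12.85 = $15,153.85
Sale 2 (451) [LIFO — newest first]: 242 @ $11.30 + 207 @ $12.85 + 2 @ $14.05 = $5,422.65
Total COGS = $15,153.85 + $5,422.65 = $20,576.50
Ending inventory: 382 @ $14.05 = $5,367.10

COGS = $20,576.50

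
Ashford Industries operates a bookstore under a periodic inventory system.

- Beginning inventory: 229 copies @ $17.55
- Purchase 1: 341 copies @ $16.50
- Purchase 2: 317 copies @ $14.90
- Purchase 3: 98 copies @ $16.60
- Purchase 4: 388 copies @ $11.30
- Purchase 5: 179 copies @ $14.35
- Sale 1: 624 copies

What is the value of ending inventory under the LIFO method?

Ending inventory = $15,049.35

Sale 1 (624) [LIFO — newest first]: 179 @ $14.35 + 388 @ $11.30 + 57 @ $16.60 = $7,899.25
Ending inventory: 229 @ $17.55 + 341 @ $16.50 + 317 @ $14.90 + 41 @ $16.60 = $15,049.35
Check: goods available $22,948.60 = COGS $7,899.25 + ending $15,049.35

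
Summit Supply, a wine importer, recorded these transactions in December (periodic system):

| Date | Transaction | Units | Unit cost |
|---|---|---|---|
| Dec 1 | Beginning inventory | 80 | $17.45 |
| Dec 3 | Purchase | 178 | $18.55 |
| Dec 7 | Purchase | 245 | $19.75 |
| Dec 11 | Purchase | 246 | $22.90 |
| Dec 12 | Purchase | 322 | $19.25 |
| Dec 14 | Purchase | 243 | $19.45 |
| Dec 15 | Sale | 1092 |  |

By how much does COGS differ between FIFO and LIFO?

FIFO COGS: 80 @ $17.45 + 178 @ $18.55 + 245 @ $19.75 + 246 @ $22.90 + 322 @ $19.25 + 21 @ $19.45 = $21,777.00
LIFO COGS: 243 @ $19.45 + 322 @ $19.25 + 246 @ $22.90 + 245 @ $19.75 + 36 @ $18.55 = $22,064.80
Difference = |$21,777.00 − $22,064.80| = $287.80

$287.80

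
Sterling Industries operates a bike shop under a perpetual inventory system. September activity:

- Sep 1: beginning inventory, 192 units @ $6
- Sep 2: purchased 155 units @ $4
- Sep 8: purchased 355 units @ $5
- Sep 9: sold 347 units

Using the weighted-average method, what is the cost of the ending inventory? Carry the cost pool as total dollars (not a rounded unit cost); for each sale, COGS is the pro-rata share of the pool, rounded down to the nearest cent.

Ending inventory = $1,793.72

After Sep 1: 192 on hand, pool $1,152.00 (≈ $6.0000 each)
After Sep 2: 347 on hand, pool $1,772.00 (≈ $5.1066 each)
After Sep 8: 702 on hand, pool $3,547.00 (≈ $5.0527 each)
Sep 9, sell 347: 347/702 × $3,547.00 → $1,753.28
Ending inventory (cost pool remaining) = $1,793.72
Check: goods available $3,547.00 = COGS $1,753.28 + ending $1,793.72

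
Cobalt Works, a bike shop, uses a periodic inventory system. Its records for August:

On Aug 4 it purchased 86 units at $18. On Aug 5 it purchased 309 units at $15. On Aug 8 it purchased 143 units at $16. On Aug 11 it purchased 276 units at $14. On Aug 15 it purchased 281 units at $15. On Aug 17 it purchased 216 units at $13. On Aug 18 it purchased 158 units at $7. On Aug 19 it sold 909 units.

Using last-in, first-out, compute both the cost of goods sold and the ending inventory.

Aug 19, 909 sold [LIFO — newest first]: 158 @ $7 + 216 @ $13 + 281 @ $15 + 254 @ $14 = $11,685
Ending inventory: 86 @ $18 + 309 @ $15 + 143 @ $16 + 22 @ $14 = $8,779
Check: goods available $20,464 = COGS $11,685 + ending $8,779

COGS = $11,685; ending inventory = $8,779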